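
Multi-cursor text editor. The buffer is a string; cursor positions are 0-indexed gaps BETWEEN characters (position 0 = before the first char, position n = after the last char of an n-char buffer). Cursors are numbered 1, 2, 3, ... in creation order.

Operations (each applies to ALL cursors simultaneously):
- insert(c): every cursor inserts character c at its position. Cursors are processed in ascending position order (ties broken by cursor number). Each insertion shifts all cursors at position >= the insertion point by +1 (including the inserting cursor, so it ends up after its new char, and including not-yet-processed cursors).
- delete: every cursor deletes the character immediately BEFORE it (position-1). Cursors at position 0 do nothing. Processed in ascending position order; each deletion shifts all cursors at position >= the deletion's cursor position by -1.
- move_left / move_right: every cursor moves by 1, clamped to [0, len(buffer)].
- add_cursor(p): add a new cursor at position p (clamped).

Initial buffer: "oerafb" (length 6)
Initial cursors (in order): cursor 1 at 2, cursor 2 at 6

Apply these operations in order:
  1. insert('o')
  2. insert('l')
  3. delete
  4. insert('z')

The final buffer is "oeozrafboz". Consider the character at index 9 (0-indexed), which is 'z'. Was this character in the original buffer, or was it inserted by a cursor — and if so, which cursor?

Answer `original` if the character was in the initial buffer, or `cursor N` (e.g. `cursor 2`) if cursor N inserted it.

After op 1 (insert('o')): buffer="oeorafbo" (len 8), cursors c1@3 c2@8, authorship ..1....2
After op 2 (insert('l')): buffer="oeolrafbol" (len 10), cursors c1@4 c2@10, authorship ..11....22
After op 3 (delete): buffer="oeorafbo" (len 8), cursors c1@3 c2@8, authorship ..1....2
After op 4 (insert('z')): buffer="oeozrafboz" (len 10), cursors c1@4 c2@10, authorship ..11....22
Authorship (.=original, N=cursor N): . . 1 1 . . . . 2 2
Index 9: author = 2

Answer: cursor 2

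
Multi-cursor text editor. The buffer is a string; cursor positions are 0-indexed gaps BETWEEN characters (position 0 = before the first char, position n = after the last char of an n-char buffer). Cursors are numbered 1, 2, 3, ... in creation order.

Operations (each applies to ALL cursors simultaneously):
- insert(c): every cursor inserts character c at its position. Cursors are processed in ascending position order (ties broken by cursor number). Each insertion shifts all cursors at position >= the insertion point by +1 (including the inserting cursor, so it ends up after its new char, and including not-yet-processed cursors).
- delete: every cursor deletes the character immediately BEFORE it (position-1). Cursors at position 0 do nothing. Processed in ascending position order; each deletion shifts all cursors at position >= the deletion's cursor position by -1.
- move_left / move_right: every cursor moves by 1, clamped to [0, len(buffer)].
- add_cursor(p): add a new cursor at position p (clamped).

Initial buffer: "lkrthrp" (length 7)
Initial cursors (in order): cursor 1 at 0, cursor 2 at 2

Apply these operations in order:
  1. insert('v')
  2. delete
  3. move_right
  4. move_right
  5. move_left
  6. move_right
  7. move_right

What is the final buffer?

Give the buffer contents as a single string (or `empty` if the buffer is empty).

After op 1 (insert('v')): buffer="vlkvrthrp" (len 9), cursors c1@1 c2@4, authorship 1..2.....
After op 2 (delete): buffer="lkrthrp" (len 7), cursors c1@0 c2@2, authorship .......
After op 3 (move_right): buffer="lkrthrp" (len 7), cursors c1@1 c2@3, authorship .......
After op 4 (move_right): buffer="lkrthrp" (len 7), cursors c1@2 c2@4, authorship .......
After op 5 (move_left): buffer="lkrthrp" (len 7), cursors c1@1 c2@3, authorship .......
After op 6 (move_right): buffer="lkrthrp" (len 7), cursors c1@2 c2@4, authorship .......
After op 7 (move_right): buffer="lkrthrp" (len 7), cursors c1@3 c2@5, authorship .......

Answer: lkrthrp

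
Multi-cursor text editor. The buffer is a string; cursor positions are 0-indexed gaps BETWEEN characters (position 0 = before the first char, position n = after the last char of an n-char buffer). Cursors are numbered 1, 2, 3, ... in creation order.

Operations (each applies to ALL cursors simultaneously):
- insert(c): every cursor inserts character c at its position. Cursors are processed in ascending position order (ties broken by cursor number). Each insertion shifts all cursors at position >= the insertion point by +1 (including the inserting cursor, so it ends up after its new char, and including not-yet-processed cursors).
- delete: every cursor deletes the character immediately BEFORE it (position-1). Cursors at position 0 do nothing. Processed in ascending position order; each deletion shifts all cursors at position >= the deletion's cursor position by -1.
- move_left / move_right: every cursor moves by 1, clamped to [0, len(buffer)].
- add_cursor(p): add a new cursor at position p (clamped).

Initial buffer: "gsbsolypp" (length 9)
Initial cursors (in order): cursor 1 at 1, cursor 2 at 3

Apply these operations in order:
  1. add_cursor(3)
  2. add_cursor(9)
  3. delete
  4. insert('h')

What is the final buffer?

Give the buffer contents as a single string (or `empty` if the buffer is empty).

After op 1 (add_cursor(3)): buffer="gsbsolypp" (len 9), cursors c1@1 c2@3 c3@3, authorship .........
After op 2 (add_cursor(9)): buffer="gsbsolypp" (len 9), cursors c1@1 c2@3 c3@3 c4@9, authorship .........
After op 3 (delete): buffer="solyp" (len 5), cursors c1@0 c2@0 c3@0 c4@5, authorship .....
After op 4 (insert('h')): buffer="hhhsolyph" (len 9), cursors c1@3 c2@3 c3@3 c4@9, authorship 123.....4

Answer: hhhsolyph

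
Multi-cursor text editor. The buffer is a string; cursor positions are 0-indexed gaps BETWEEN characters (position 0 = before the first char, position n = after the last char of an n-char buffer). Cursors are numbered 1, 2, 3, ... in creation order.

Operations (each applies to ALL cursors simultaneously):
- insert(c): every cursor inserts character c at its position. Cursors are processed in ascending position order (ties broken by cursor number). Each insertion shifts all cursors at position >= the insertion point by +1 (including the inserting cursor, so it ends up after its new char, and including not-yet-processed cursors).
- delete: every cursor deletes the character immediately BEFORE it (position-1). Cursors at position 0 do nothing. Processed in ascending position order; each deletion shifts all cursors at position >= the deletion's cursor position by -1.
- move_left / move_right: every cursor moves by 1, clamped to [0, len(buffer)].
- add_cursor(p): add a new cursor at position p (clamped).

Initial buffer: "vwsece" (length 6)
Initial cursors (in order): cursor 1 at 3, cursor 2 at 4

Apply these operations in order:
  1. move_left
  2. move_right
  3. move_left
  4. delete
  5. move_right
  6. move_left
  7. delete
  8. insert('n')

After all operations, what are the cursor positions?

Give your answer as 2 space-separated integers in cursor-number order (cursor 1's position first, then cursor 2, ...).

After op 1 (move_left): buffer="vwsece" (len 6), cursors c1@2 c2@3, authorship ......
After op 2 (move_right): buffer="vwsece" (len 6), cursors c1@3 c2@4, authorship ......
After op 3 (move_left): buffer="vwsece" (len 6), cursors c1@2 c2@3, authorship ......
After op 4 (delete): buffer="vece" (len 4), cursors c1@1 c2@1, authorship ....
After op 5 (move_right): buffer="vece" (len 4), cursors c1@2 c2@2, authorship ....
After op 6 (move_left): buffer="vece" (len 4), cursors c1@1 c2@1, authorship ....
After op 7 (delete): buffer="ece" (len 3), cursors c1@0 c2@0, authorship ...
After op 8 (insert('n')): buffer="nnece" (len 5), cursors c1@2 c2@2, authorship 12...

Answer: 2 2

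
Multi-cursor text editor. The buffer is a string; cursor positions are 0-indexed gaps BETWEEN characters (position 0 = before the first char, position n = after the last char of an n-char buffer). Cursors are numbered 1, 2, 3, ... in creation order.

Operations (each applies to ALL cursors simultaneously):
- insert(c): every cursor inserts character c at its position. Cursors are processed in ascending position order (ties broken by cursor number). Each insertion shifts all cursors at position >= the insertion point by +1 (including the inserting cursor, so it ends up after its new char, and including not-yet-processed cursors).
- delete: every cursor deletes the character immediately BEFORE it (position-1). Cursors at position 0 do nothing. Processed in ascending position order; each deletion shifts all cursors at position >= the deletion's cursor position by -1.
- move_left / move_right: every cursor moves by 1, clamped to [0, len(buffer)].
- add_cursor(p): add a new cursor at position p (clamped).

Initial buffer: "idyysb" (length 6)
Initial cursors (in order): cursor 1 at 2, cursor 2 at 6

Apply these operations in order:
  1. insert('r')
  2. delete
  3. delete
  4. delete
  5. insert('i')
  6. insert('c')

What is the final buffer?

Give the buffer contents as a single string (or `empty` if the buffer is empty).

After op 1 (insert('r')): buffer="idryysbr" (len 8), cursors c1@3 c2@8, authorship ..1....2
After op 2 (delete): buffer="idyysb" (len 6), cursors c1@2 c2@6, authorship ......
After op 3 (delete): buffer="iyys" (len 4), cursors c1@1 c2@4, authorship ....
After op 4 (delete): buffer="yy" (len 2), cursors c1@0 c2@2, authorship ..
After op 5 (insert('i')): buffer="iyyi" (len 4), cursors c1@1 c2@4, authorship 1..2
After op 6 (insert('c')): buffer="icyyic" (len 6), cursors c1@2 c2@6, authorship 11..22

Answer: icyyic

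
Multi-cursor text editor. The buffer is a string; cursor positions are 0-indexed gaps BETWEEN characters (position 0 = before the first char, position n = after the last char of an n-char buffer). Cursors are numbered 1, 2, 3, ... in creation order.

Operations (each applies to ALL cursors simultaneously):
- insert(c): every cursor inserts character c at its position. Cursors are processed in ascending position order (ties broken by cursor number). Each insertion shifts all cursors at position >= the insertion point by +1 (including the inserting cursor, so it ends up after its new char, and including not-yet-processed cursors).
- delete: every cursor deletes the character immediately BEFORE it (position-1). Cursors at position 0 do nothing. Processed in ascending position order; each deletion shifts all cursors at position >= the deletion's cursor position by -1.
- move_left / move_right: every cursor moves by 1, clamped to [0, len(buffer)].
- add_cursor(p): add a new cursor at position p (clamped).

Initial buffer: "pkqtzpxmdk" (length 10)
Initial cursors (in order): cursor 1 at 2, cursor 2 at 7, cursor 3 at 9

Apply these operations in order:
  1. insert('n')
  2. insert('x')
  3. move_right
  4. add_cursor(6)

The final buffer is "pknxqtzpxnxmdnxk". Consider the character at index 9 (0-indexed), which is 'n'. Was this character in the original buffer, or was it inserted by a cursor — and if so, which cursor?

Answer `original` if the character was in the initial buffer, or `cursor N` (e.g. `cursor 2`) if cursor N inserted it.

Answer: cursor 2

Derivation:
After op 1 (insert('n')): buffer="pknqtzpxnmdnk" (len 13), cursors c1@3 c2@9 c3@12, authorship ..1.....2..3.
After op 2 (insert('x')): buffer="pknxqtzpxnxmdnxk" (len 16), cursors c1@4 c2@11 c3@15, authorship ..11.....22..33.
After op 3 (move_right): buffer="pknxqtzpxnxmdnxk" (len 16), cursors c1@5 c2@12 c3@16, authorship ..11.....22..33.
After op 4 (add_cursor(6)): buffer="pknxqtzpxnxmdnxk" (len 16), cursors c1@5 c4@6 c2@12 c3@16, authorship ..11.....22..33.
Authorship (.=original, N=cursor N): . . 1 1 . . . . . 2 2 . . 3 3 .
Index 9: author = 2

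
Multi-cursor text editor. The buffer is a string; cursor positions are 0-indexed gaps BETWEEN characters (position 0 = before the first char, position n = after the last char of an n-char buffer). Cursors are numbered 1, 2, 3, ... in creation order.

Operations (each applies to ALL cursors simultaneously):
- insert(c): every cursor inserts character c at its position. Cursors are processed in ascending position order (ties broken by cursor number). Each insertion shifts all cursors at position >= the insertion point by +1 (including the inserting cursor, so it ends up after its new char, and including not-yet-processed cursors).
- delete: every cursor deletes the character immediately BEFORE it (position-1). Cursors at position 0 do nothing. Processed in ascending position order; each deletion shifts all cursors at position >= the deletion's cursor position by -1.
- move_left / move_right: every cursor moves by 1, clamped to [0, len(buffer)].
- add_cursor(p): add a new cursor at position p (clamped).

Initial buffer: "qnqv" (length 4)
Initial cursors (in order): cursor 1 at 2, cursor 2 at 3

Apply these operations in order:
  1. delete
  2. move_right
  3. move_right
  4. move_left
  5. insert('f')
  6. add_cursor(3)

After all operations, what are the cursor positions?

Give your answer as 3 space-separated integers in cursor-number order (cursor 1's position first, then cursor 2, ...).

After op 1 (delete): buffer="qv" (len 2), cursors c1@1 c2@1, authorship ..
After op 2 (move_right): buffer="qv" (len 2), cursors c1@2 c2@2, authorship ..
After op 3 (move_right): buffer="qv" (len 2), cursors c1@2 c2@2, authorship ..
After op 4 (move_left): buffer="qv" (len 2), cursors c1@1 c2@1, authorship ..
After op 5 (insert('f')): buffer="qffv" (len 4), cursors c1@3 c2@3, authorship .12.
After op 6 (add_cursor(3)): buffer="qffv" (len 4), cursors c1@3 c2@3 c3@3, authorship .12.

Answer: 3 3 3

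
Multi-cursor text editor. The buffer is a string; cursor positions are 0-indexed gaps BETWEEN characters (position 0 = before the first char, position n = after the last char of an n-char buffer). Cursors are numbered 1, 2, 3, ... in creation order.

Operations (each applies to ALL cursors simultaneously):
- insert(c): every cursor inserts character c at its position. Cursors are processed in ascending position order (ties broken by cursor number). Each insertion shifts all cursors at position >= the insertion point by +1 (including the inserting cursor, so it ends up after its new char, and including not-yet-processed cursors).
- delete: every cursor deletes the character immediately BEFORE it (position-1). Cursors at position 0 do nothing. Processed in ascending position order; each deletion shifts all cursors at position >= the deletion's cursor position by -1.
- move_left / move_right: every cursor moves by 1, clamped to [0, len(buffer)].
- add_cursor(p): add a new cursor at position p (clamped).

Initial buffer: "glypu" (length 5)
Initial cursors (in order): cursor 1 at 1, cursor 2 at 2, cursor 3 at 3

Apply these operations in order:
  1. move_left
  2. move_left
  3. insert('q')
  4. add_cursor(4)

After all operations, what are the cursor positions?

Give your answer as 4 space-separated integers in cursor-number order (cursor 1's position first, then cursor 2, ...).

Answer: 2 2 4 4

Derivation:
After op 1 (move_left): buffer="glypu" (len 5), cursors c1@0 c2@1 c3@2, authorship .....
After op 2 (move_left): buffer="glypu" (len 5), cursors c1@0 c2@0 c3@1, authorship .....
After op 3 (insert('q')): buffer="qqgqlypu" (len 8), cursors c1@2 c2@2 c3@4, authorship 12.3....
After op 4 (add_cursor(4)): buffer="qqgqlypu" (len 8), cursors c1@2 c2@2 c3@4 c4@4, authorship 12.3....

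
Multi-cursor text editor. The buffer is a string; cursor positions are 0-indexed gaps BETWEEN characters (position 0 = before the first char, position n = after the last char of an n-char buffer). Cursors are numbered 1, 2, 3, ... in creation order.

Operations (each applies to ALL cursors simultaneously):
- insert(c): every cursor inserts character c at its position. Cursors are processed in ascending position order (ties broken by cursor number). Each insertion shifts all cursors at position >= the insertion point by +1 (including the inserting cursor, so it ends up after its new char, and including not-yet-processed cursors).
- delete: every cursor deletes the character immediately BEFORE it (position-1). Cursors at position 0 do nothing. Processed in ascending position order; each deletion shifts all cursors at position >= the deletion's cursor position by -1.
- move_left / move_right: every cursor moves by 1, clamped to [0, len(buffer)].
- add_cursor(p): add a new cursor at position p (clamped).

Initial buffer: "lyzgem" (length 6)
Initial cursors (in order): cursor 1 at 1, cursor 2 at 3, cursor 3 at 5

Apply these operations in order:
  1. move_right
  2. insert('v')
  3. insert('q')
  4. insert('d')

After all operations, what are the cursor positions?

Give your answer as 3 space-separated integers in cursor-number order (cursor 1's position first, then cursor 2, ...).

After op 1 (move_right): buffer="lyzgem" (len 6), cursors c1@2 c2@4 c3@6, authorship ......
After op 2 (insert('v')): buffer="lyvzgvemv" (len 9), cursors c1@3 c2@6 c3@9, authorship ..1..2..3
After op 3 (insert('q')): buffer="lyvqzgvqemvq" (len 12), cursors c1@4 c2@8 c3@12, authorship ..11..22..33
After op 4 (insert('d')): buffer="lyvqdzgvqdemvqd" (len 15), cursors c1@5 c2@10 c3@15, authorship ..111..222..333

Answer: 5 10 15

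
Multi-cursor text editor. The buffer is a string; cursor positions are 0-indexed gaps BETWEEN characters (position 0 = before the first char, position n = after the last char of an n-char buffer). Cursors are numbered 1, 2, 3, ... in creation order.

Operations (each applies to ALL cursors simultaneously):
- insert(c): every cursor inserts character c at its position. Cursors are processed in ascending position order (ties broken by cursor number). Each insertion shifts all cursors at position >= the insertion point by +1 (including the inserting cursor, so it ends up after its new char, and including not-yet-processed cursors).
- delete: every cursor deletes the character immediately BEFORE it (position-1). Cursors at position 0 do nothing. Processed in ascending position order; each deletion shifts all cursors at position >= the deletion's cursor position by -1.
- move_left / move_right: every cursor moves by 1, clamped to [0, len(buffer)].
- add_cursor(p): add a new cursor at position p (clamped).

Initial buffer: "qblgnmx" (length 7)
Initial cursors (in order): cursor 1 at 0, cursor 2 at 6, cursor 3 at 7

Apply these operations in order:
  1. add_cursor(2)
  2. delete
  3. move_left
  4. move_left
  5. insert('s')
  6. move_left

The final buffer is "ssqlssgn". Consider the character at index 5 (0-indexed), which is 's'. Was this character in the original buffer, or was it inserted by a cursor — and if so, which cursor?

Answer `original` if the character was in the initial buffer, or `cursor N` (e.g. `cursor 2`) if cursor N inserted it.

After op 1 (add_cursor(2)): buffer="qblgnmx" (len 7), cursors c1@0 c4@2 c2@6 c3@7, authorship .......
After op 2 (delete): buffer="qlgn" (len 4), cursors c1@0 c4@1 c2@4 c3@4, authorship ....
After op 3 (move_left): buffer="qlgn" (len 4), cursors c1@0 c4@0 c2@3 c3@3, authorship ....
After op 4 (move_left): buffer="qlgn" (len 4), cursors c1@0 c4@0 c2@2 c3@2, authorship ....
After op 5 (insert('s')): buffer="ssqlssgn" (len 8), cursors c1@2 c4@2 c2@6 c3@6, authorship 14..23..
After op 6 (move_left): buffer="ssqlssgn" (len 8), cursors c1@1 c4@1 c2@5 c3@5, authorship 14..23..
Authorship (.=original, N=cursor N): 1 4 . . 2 3 . .
Index 5: author = 3

Answer: cursor 3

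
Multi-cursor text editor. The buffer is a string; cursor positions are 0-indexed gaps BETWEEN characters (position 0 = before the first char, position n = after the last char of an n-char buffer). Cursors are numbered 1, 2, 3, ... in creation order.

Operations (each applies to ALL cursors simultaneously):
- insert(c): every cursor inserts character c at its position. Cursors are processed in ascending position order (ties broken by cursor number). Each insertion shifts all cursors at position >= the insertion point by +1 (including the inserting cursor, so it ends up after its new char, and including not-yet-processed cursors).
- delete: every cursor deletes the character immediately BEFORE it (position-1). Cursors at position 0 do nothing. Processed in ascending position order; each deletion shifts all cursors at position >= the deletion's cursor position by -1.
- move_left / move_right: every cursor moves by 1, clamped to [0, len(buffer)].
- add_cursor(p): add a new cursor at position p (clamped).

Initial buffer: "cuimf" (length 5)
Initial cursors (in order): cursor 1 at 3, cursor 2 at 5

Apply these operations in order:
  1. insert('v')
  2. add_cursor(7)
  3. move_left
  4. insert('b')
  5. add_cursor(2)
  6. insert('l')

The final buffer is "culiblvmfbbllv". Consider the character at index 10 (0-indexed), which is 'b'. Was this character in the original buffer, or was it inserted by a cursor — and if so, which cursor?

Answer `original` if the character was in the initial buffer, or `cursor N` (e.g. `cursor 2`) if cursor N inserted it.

After op 1 (insert('v')): buffer="cuivmfv" (len 7), cursors c1@4 c2@7, authorship ...1..2
After op 2 (add_cursor(7)): buffer="cuivmfv" (len 7), cursors c1@4 c2@7 c3@7, authorship ...1..2
After op 3 (move_left): buffer="cuivmfv" (len 7), cursors c1@3 c2@6 c3@6, authorship ...1..2
After op 4 (insert('b')): buffer="cuibvmfbbv" (len 10), cursors c1@4 c2@9 c3@9, authorship ...11..232
After op 5 (add_cursor(2)): buffer="cuibvmfbbv" (len 10), cursors c4@2 c1@4 c2@9 c3@9, authorship ...11..232
After op 6 (insert('l')): buffer="culiblvmfbbllv" (len 14), cursors c4@3 c1@6 c2@13 c3@13, authorship ..4.111..23232
Authorship (.=original, N=cursor N): . . 4 . 1 1 1 . . 2 3 2 3 2
Index 10: author = 3

Answer: cursor 3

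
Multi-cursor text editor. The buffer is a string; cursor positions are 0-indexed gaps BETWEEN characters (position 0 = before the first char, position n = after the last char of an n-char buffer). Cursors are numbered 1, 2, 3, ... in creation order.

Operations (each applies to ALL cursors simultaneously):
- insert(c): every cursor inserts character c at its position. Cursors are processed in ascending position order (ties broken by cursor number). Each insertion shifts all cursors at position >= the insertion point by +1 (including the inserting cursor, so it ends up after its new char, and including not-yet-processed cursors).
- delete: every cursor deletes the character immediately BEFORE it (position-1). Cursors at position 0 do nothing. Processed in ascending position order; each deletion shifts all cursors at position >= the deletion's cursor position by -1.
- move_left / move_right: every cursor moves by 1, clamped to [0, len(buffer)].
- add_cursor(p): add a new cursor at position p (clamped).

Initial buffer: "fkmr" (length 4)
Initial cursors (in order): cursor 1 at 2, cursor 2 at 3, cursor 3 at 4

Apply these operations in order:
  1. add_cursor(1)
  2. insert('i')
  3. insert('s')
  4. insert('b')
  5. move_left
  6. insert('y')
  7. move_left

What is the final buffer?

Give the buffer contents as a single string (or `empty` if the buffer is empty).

After op 1 (add_cursor(1)): buffer="fkmr" (len 4), cursors c4@1 c1@2 c2@3 c3@4, authorship ....
After op 2 (insert('i')): buffer="fikimiri" (len 8), cursors c4@2 c1@4 c2@6 c3@8, authorship .4.1.2.3
After op 3 (insert('s')): buffer="fiskismisris" (len 12), cursors c4@3 c1@6 c2@9 c3@12, authorship .44.11.22.33
After op 4 (insert('b')): buffer="fisbkisbmisbrisb" (len 16), cursors c4@4 c1@8 c2@12 c3@16, authorship .444.111.222.333
After op 5 (move_left): buffer="fisbkisbmisbrisb" (len 16), cursors c4@3 c1@7 c2@11 c3@15, authorship .444.111.222.333
After op 6 (insert('y')): buffer="fisybkisybmisybrisyb" (len 20), cursors c4@4 c1@9 c2@14 c3@19, authorship .4444.1111.2222.3333
After op 7 (move_left): buffer="fisybkisybmisybrisyb" (len 20), cursors c4@3 c1@8 c2@13 c3@18, authorship .4444.1111.2222.3333

Answer: fisybkisybmisybrisyb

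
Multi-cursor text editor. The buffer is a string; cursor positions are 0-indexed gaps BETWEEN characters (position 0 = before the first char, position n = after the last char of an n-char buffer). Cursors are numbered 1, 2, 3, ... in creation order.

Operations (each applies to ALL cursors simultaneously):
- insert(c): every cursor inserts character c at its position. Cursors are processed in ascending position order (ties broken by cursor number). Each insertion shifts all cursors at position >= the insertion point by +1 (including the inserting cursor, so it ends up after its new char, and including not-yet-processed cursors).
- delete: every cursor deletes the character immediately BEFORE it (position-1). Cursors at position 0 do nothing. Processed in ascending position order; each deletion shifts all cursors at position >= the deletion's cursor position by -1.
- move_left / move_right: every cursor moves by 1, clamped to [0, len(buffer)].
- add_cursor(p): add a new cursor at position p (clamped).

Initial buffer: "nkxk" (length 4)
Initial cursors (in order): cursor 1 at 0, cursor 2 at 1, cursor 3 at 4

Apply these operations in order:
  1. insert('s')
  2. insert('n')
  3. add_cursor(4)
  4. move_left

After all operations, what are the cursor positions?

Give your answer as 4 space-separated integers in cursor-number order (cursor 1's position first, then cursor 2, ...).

Answer: 1 4 9 3

Derivation:
After op 1 (insert('s')): buffer="snskxks" (len 7), cursors c1@1 c2@3 c3@7, authorship 1.2...3
After op 2 (insert('n')): buffer="snnsnkxksn" (len 10), cursors c1@2 c2@5 c3@10, authorship 11.22...33
After op 3 (add_cursor(4)): buffer="snnsnkxksn" (len 10), cursors c1@2 c4@4 c2@5 c3@10, authorship 11.22...33
After op 4 (move_left): buffer="snnsnkxksn" (len 10), cursors c1@1 c4@3 c2@4 c3@9, authorship 11.22...33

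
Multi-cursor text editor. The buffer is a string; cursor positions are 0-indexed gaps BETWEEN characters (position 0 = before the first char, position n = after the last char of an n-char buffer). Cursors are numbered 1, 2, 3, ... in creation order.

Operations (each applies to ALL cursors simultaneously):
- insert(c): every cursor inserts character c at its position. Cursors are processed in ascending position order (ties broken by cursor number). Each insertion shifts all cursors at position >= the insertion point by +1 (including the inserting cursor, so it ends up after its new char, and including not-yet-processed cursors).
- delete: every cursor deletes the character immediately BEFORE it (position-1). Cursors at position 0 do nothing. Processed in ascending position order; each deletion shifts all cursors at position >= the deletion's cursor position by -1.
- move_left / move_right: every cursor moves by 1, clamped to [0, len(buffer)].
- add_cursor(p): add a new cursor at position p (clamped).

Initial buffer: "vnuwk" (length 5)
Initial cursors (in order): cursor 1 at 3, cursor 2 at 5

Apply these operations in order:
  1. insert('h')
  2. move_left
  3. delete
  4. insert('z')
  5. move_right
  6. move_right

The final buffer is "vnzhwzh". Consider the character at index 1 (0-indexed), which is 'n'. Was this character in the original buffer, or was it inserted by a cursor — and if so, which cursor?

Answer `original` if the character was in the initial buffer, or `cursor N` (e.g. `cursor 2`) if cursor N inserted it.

After op 1 (insert('h')): buffer="vnuhwkh" (len 7), cursors c1@4 c2@7, authorship ...1..2
After op 2 (move_left): buffer="vnuhwkh" (len 7), cursors c1@3 c2@6, authorship ...1..2
After op 3 (delete): buffer="vnhwh" (len 5), cursors c1@2 c2@4, authorship ..1.2
After op 4 (insert('z')): buffer="vnzhwzh" (len 7), cursors c1@3 c2@6, authorship ..11.22
After op 5 (move_right): buffer="vnzhwzh" (len 7), cursors c1@4 c2@7, authorship ..11.22
After op 6 (move_right): buffer="vnzhwzh" (len 7), cursors c1@5 c2@7, authorship ..11.22
Authorship (.=original, N=cursor N): . . 1 1 . 2 2
Index 1: author = original

Answer: original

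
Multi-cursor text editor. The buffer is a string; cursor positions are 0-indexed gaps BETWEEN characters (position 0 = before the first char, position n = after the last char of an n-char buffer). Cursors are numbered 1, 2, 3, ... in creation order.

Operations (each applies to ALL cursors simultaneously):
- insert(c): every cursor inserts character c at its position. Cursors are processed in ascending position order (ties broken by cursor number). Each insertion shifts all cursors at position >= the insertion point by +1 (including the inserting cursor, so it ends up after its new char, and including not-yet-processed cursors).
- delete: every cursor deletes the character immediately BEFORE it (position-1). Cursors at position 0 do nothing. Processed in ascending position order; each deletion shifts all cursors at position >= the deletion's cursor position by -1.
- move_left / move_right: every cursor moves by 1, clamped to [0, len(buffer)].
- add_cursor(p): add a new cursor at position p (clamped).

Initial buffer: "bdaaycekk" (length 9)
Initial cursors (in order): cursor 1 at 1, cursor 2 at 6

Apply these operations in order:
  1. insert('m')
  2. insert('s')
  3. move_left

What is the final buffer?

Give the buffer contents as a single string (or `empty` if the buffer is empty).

After op 1 (insert('m')): buffer="bmdaaycmekk" (len 11), cursors c1@2 c2@8, authorship .1.....2...
After op 2 (insert('s')): buffer="bmsdaaycmsekk" (len 13), cursors c1@3 c2@10, authorship .11.....22...
After op 3 (move_left): buffer="bmsdaaycmsekk" (len 13), cursors c1@2 c2@9, authorship .11.....22...

Answer: bmsdaaycmsekk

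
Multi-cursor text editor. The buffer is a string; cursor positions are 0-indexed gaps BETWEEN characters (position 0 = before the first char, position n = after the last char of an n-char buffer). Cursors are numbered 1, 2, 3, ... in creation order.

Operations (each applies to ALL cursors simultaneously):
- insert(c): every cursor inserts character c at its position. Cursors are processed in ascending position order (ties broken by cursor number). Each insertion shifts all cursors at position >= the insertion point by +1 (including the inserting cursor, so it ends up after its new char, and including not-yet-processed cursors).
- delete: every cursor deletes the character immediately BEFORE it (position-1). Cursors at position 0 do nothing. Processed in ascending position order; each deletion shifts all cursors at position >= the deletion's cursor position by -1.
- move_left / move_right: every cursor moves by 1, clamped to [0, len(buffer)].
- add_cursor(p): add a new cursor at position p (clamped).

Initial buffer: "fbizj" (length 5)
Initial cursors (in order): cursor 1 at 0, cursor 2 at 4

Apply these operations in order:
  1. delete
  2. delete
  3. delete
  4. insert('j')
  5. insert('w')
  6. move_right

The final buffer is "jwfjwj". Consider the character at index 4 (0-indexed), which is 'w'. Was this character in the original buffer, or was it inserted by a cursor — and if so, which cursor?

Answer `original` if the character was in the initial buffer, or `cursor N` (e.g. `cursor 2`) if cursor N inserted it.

After op 1 (delete): buffer="fbij" (len 4), cursors c1@0 c2@3, authorship ....
After op 2 (delete): buffer="fbj" (len 3), cursors c1@0 c2@2, authorship ...
After op 3 (delete): buffer="fj" (len 2), cursors c1@0 c2@1, authorship ..
After op 4 (insert('j')): buffer="jfjj" (len 4), cursors c1@1 c2@3, authorship 1.2.
After op 5 (insert('w')): buffer="jwfjwj" (len 6), cursors c1@2 c2@5, authorship 11.22.
After op 6 (move_right): buffer="jwfjwj" (len 6), cursors c1@3 c2@6, authorship 11.22.
Authorship (.=original, N=cursor N): 1 1 . 2 2 .
Index 4: author = 2

Answer: cursor 2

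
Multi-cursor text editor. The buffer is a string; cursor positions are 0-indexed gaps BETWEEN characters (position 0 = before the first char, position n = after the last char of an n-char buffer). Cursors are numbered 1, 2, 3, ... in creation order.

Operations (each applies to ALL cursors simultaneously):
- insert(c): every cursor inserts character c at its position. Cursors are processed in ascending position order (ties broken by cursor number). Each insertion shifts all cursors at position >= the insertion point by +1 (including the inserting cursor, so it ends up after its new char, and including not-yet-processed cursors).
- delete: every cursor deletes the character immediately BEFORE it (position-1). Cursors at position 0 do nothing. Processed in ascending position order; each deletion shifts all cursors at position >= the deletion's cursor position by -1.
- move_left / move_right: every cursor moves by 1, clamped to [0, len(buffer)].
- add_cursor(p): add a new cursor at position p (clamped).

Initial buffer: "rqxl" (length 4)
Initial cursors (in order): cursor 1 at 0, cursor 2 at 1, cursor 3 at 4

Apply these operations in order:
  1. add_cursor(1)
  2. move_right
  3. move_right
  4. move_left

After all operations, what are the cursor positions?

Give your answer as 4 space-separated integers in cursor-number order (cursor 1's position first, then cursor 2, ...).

After op 1 (add_cursor(1)): buffer="rqxl" (len 4), cursors c1@0 c2@1 c4@1 c3@4, authorship ....
After op 2 (move_right): buffer="rqxl" (len 4), cursors c1@1 c2@2 c4@2 c3@4, authorship ....
After op 3 (move_right): buffer="rqxl" (len 4), cursors c1@2 c2@3 c4@3 c3@4, authorship ....
After op 4 (move_left): buffer="rqxl" (len 4), cursors c1@1 c2@2 c4@2 c3@3, authorship ....

Answer: 1 2 3 2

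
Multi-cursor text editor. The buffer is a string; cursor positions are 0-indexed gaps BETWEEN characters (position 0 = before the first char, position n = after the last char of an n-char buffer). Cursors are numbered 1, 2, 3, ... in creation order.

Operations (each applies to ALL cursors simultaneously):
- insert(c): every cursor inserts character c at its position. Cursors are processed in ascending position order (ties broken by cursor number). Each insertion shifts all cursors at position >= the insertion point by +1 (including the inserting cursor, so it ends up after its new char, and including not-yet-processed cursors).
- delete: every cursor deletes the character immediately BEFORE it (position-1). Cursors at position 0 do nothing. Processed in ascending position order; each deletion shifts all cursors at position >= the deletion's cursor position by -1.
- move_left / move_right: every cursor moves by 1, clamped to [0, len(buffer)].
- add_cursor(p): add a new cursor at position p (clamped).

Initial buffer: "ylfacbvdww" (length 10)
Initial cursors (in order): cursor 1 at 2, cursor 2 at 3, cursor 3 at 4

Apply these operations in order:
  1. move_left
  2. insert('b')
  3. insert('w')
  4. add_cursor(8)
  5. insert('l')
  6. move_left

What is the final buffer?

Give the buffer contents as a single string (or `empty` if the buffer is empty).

Answer: ybwllbwlfblwlacbvdww

Derivation:
After op 1 (move_left): buffer="ylfacbvdww" (len 10), cursors c1@1 c2@2 c3@3, authorship ..........
After op 2 (insert('b')): buffer="yblbfbacbvdww" (len 13), cursors c1@2 c2@4 c3@6, authorship .1.2.3.......
After op 3 (insert('w')): buffer="ybwlbwfbwacbvdww" (len 16), cursors c1@3 c2@6 c3@9, authorship .11.22.33.......
After op 4 (add_cursor(8)): buffer="ybwlbwfbwacbvdww" (len 16), cursors c1@3 c2@6 c4@8 c3@9, authorship .11.22.33.......
After op 5 (insert('l')): buffer="ybwllbwlfblwlacbvdww" (len 20), cursors c1@4 c2@8 c4@11 c3@13, authorship .111.222.3433.......
After op 6 (move_left): buffer="ybwllbwlfblwlacbvdww" (len 20), cursors c1@3 c2@7 c4@10 c3@12, authorship .111.222.3433.......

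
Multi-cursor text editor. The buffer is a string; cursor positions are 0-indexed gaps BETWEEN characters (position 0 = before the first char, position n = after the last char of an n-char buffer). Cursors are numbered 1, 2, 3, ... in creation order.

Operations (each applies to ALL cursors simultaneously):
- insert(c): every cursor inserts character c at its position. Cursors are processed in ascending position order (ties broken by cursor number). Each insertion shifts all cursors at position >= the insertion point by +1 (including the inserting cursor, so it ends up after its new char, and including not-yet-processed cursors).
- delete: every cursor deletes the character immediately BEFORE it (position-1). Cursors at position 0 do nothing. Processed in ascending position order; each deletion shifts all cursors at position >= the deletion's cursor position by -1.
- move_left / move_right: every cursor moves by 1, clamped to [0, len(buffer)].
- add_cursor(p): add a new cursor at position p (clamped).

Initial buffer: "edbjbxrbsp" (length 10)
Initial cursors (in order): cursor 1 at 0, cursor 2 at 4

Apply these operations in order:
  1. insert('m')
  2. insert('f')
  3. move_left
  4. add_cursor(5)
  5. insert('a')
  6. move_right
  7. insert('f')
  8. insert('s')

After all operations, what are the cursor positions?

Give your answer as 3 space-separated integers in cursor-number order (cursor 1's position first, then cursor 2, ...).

After op 1 (insert('m')): buffer="medbjmbxrbsp" (len 12), cursors c1@1 c2@6, authorship 1....2......
After op 2 (insert('f')): buffer="mfedbjmfbxrbsp" (len 14), cursors c1@2 c2@8, authorship 11....22......
After op 3 (move_left): buffer="mfedbjmfbxrbsp" (len 14), cursors c1@1 c2@7, authorship 11....22......
After op 4 (add_cursor(5)): buffer="mfedbjmfbxrbsp" (len 14), cursors c1@1 c3@5 c2@7, authorship 11....22......
After op 5 (insert('a')): buffer="mafedbajmafbxrbsp" (len 17), cursors c1@2 c3@7 c2@10, authorship 111...3.222......
After op 6 (move_right): buffer="mafedbajmafbxrbsp" (len 17), cursors c1@3 c3@8 c2@11, authorship 111...3.222......
After op 7 (insert('f')): buffer="maffedbajfmaffbxrbsp" (len 20), cursors c1@4 c3@10 c2@14, authorship 1111...3.32222......
After op 8 (insert('s')): buffer="maffsedbajfsmaffsbxrbsp" (len 23), cursors c1@5 c3@12 c2@17, authorship 11111...3.3322222......

Answer: 5 17 12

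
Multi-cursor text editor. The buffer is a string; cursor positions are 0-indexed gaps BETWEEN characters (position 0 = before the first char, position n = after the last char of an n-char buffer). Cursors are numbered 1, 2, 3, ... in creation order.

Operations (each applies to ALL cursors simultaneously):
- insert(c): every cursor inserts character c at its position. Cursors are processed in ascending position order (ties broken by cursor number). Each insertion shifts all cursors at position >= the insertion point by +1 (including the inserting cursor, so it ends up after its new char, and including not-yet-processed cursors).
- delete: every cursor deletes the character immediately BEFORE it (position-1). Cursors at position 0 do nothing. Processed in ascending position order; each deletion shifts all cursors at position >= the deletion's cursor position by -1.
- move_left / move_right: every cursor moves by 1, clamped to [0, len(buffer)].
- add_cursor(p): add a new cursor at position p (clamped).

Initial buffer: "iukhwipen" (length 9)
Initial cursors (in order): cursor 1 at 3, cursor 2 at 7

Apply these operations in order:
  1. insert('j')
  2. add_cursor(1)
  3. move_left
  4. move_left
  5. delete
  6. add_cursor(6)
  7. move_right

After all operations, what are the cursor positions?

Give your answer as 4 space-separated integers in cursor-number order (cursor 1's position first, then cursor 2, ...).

Answer: 2 6 1 7

Derivation:
After op 1 (insert('j')): buffer="iukjhwipjen" (len 11), cursors c1@4 c2@9, authorship ...1....2..
After op 2 (add_cursor(1)): buffer="iukjhwipjen" (len 11), cursors c3@1 c1@4 c2@9, authorship ...1....2..
After op 3 (move_left): buffer="iukjhwipjen" (len 11), cursors c3@0 c1@3 c2@8, authorship ...1....2..
After op 4 (move_left): buffer="iukjhwipjen" (len 11), cursors c3@0 c1@2 c2@7, authorship ...1....2..
After op 5 (delete): buffer="ikjhwpjen" (len 9), cursors c3@0 c1@1 c2@5, authorship ..1...2..
After op 6 (add_cursor(6)): buffer="ikjhwpjen" (len 9), cursors c3@0 c1@1 c2@5 c4@6, authorship ..1...2..
After op 7 (move_right): buffer="ikjhwpjen" (len 9), cursors c3@1 c1@2 c2@6 c4@7, authorship ..1...2..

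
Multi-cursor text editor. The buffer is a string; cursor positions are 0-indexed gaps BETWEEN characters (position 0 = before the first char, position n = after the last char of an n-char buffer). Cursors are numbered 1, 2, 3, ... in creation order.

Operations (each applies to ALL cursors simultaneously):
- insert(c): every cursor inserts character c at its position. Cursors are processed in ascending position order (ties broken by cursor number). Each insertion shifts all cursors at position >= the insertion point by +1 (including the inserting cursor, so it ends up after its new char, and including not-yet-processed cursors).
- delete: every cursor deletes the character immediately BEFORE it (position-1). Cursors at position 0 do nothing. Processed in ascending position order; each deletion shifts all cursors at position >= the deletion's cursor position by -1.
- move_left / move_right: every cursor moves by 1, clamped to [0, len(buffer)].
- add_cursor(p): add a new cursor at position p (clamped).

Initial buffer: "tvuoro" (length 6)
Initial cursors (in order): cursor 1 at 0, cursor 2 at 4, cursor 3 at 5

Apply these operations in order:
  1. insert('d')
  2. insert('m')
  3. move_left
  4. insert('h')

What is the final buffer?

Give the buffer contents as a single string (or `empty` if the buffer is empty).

Answer: dhmtvuodhmrdhmo

Derivation:
After op 1 (insert('d')): buffer="dtvuodrdo" (len 9), cursors c1@1 c2@6 c3@8, authorship 1....2.3.
After op 2 (insert('m')): buffer="dmtvuodmrdmo" (len 12), cursors c1@2 c2@8 c3@11, authorship 11....22.33.
After op 3 (move_left): buffer="dmtvuodmrdmo" (len 12), cursors c1@1 c2@7 c3@10, authorship 11....22.33.
After op 4 (insert('h')): buffer="dhmtvuodhmrdhmo" (len 15), cursors c1@2 c2@9 c3@13, authorship 111....222.333.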